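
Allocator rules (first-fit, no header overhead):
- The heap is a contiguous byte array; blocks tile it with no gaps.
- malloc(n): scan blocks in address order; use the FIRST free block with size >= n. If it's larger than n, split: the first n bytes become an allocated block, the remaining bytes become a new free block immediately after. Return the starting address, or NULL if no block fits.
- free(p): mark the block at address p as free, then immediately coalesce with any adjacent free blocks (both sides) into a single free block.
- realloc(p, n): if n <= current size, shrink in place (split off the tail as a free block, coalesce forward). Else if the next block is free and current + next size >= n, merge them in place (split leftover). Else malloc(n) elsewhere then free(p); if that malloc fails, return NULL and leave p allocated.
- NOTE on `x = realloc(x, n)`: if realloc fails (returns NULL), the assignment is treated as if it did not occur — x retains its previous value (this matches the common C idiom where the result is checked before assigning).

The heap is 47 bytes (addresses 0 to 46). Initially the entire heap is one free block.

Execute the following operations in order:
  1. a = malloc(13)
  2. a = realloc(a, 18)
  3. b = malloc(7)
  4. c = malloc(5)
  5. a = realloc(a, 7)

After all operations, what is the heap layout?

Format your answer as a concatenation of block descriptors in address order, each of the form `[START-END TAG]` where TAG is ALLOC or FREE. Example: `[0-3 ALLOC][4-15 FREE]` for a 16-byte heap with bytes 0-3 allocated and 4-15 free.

Op 1: a = malloc(13) -> a = 0; heap: [0-12 ALLOC][13-46 FREE]
Op 2: a = realloc(a, 18) -> a = 0; heap: [0-17 ALLOC][18-46 FREE]
Op 3: b = malloc(7) -> b = 18; heap: [0-17 ALLOC][18-24 ALLOC][25-46 FREE]
Op 4: c = malloc(5) -> c = 25; heap: [0-17 ALLOC][18-24 ALLOC][25-29 ALLOC][30-46 FREE]
Op 5: a = realloc(a, 7) -> a = 0; heap: [0-6 ALLOC][7-17 FREE][18-24 ALLOC][25-29 ALLOC][30-46 FREE]

Answer: [0-6 ALLOC][7-17 FREE][18-24 ALLOC][25-29 ALLOC][30-46 FREE]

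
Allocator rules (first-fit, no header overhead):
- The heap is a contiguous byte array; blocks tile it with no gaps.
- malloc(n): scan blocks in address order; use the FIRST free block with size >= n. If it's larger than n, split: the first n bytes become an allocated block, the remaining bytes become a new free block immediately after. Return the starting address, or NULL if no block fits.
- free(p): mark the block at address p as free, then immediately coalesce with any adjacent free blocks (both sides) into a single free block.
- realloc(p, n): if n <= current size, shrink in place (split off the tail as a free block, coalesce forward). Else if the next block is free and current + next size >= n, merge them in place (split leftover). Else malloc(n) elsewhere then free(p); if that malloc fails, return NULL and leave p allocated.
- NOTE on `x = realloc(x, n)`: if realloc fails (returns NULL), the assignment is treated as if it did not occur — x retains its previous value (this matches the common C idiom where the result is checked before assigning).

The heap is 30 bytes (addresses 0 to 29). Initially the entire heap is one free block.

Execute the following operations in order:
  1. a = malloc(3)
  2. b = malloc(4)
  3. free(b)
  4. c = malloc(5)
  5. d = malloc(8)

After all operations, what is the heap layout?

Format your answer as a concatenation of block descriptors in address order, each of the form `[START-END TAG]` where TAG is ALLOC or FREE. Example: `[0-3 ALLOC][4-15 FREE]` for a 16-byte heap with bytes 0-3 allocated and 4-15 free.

Op 1: a = malloc(3) -> a = 0; heap: [0-2 ALLOC][3-29 FREE]
Op 2: b = malloc(4) -> b = 3; heap: [0-2 ALLOC][3-6 ALLOC][7-29 FREE]
Op 3: free(b) -> (freed b); heap: [0-2 ALLOC][3-29 FREE]
Op 4: c = malloc(5) -> c = 3; heap: [0-2 ALLOC][3-7 ALLOC][8-29 FREE]
Op 5: d = malloc(8) -> d = 8; heap: [0-2 ALLOC][3-7 ALLOC][8-15 ALLOC][16-29 FREE]

Answer: [0-2 ALLOC][3-7 ALLOC][8-15 ALLOC][16-29 FREE]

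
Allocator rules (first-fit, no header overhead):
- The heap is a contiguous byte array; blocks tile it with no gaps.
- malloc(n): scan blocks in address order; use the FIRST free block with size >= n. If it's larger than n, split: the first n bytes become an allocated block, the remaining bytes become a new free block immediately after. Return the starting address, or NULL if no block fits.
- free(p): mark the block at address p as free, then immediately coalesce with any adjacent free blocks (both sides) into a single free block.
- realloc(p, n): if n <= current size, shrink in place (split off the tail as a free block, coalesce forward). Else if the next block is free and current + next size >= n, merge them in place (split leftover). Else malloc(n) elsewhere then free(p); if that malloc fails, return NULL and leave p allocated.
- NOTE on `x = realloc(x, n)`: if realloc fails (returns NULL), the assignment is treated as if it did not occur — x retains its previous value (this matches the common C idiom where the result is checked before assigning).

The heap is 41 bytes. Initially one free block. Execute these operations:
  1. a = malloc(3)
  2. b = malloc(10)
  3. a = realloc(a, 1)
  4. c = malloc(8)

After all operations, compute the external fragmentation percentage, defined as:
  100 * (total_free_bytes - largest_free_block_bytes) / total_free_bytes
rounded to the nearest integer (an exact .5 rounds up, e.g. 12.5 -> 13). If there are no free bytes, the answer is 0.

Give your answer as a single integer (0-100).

Answer: 9

Derivation:
Op 1: a = malloc(3) -> a = 0; heap: [0-2 ALLOC][3-40 FREE]
Op 2: b = malloc(10) -> b = 3; heap: [0-2 ALLOC][3-12 ALLOC][13-40 FREE]
Op 3: a = realloc(a, 1) -> a = 0; heap: [0-0 ALLOC][1-2 FREE][3-12 ALLOC][13-40 FREE]
Op 4: c = malloc(8) -> c = 13; heap: [0-0 ALLOC][1-2 FREE][3-12 ALLOC][13-20 ALLOC][21-40 FREE]
Free blocks: [2 20] total_free=22 largest=20 -> 100*(22-20)/22 = 200/22 ≈ 9.091 -> rounds to 9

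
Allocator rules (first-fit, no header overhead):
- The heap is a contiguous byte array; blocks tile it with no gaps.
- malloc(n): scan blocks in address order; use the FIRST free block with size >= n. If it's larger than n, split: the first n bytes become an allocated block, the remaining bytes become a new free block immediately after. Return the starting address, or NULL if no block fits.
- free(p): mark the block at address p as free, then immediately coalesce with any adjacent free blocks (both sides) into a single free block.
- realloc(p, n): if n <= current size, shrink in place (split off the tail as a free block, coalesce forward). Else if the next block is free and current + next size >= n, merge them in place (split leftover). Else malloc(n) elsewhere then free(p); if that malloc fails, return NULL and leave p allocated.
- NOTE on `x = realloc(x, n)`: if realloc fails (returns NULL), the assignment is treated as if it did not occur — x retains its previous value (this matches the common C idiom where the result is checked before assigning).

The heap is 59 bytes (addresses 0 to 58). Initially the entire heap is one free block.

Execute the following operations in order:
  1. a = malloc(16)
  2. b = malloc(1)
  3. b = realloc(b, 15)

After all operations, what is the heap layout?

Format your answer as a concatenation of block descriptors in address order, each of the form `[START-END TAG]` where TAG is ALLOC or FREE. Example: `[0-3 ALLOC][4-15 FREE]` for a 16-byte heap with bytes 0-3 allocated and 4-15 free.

Answer: [0-15 ALLOC][16-30 ALLOC][31-58 FREE]

Derivation:
Op 1: a = malloc(16) -> a = 0; heap: [0-15 ALLOC][16-58 FREE]
Op 2: b = malloc(1) -> b = 16; heap: [0-15 ALLOC][16-16 ALLOC][17-58 FREE]
Op 3: b = realloc(b, 15) -> b = 16; heap: [0-15 ALLOC][16-30 ALLOC][31-58 FREE]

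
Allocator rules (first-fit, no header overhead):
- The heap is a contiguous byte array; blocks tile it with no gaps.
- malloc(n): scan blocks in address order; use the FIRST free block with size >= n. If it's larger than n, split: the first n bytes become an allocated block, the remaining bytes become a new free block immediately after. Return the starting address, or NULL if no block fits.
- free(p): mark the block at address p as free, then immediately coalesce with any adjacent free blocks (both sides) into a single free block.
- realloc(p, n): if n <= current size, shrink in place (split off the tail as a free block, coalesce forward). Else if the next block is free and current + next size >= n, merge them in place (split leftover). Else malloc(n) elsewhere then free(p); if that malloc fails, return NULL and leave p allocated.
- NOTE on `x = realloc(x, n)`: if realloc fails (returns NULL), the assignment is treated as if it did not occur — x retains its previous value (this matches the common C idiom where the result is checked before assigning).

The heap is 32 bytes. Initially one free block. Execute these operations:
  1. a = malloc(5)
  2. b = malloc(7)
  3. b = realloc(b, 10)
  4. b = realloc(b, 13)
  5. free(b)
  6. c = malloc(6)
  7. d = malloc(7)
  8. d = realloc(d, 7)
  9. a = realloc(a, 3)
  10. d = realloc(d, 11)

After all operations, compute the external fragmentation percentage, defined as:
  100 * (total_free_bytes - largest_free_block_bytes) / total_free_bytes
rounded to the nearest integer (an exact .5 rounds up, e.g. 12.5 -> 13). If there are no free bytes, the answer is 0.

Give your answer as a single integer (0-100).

Answer: 17

Derivation:
Op 1: a = malloc(5) -> a = 0; heap: [0-4 ALLOC][5-31 FREE]
Op 2: b = malloc(7) -> b = 5; heap: [0-4 ALLOC][5-11 ALLOC][12-31 FREE]
Op 3: b = realloc(b, 10) -> b = 5; heap: [0-4 ALLOC][5-14 ALLOC][15-31 FREE]
Op 4: b = realloc(b, 13) -> b = 5; heap: [0-4 ALLOC][5-17 ALLOC][18-31 FREE]
Op 5: free(b) -> (freed b); heap: [0-4 ALLOC][5-31 FREE]
Op 6: c = malloc(6) -> c = 5; heap: [0-4 ALLOC][5-10 ALLOC][11-31 FREE]
Op 7: d = malloc(7) -> d = 11; heap: [0-4 ALLOC][5-10 ALLOC][11-17 ALLOC][18-31 FREE]
Op 8: d = realloc(d, 7) -> d = 11; heap: [0-4 ALLOC][5-10 ALLOC][11-17 ALLOC][18-31 FREE]
Op 9: a = realloc(a, 3) -> a = 0; heap: [0-2 ALLOC][3-4 FREE][5-10 ALLOC][11-17 ALLOC][18-31 FREE]
Op 10: d = realloc(d, 11) -> d = 11; heap: [0-2 ALLOC][3-4 FREE][5-10 ALLOC][11-21 ALLOC][22-31 FREE]
Free blocks: [2 10] total_free=12 largest=10 -> 100*(12-10)/12 = 200/12 ≈ 16.667 -> rounds to 17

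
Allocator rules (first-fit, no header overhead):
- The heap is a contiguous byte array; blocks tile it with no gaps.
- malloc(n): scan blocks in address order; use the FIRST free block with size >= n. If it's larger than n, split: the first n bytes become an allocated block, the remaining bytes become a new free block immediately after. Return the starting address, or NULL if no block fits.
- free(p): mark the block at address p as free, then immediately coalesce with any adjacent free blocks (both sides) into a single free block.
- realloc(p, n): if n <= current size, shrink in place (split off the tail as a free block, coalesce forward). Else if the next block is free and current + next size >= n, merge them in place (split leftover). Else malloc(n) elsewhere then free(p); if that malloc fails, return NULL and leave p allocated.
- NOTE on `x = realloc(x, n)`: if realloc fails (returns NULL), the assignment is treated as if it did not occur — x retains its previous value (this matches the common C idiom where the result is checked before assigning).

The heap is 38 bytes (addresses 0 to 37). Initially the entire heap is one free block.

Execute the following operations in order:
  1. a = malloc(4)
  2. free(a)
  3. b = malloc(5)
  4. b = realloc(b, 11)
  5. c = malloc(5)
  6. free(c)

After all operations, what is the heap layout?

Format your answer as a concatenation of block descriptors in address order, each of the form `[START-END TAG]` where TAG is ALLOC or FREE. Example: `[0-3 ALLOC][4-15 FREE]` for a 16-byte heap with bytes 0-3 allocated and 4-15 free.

Answer: [0-10 ALLOC][11-37 FREE]

Derivation:
Op 1: a = malloc(4) -> a = 0; heap: [0-3 ALLOC][4-37 FREE]
Op 2: free(a) -> (freed a); heap: [0-37 FREE]
Op 3: b = malloc(5) -> b = 0; heap: [0-4 ALLOC][5-37 FREE]
Op 4: b = realloc(b, 11) -> b = 0; heap: [0-10 ALLOC][11-37 FREE]
Op 5: c = malloc(5) -> c = 11; heap: [0-10 ALLOC][11-15 ALLOC][16-37 FREE]
Op 6: free(c) -> (freed c); heap: [0-10 ALLOC][11-37 FREE]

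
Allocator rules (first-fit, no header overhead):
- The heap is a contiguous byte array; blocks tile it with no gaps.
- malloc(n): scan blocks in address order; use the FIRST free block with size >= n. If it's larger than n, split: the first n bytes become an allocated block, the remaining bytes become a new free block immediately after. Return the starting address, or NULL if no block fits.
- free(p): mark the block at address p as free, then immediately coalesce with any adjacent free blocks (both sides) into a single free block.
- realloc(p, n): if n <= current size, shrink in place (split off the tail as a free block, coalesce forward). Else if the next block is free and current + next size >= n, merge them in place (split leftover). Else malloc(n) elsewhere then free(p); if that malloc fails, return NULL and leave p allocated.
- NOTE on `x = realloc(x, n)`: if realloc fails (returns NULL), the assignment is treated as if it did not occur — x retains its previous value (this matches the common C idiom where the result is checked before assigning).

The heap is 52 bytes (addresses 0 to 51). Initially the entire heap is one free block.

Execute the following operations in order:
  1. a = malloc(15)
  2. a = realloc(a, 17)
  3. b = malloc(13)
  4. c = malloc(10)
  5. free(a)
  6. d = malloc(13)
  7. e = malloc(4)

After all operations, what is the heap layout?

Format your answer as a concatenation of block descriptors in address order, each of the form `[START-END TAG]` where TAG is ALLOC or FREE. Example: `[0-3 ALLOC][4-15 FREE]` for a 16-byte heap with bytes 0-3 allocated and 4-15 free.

Op 1: a = malloc(15) -> a = 0; heap: [0-14 ALLOC][15-51 FREE]
Op 2: a = realloc(a, 17) -> a = 0; heap: [0-16 ALLOC][17-51 FREE]
Op 3: b = malloc(13) -> b = 17; heap: [0-16 ALLOC][17-29 ALLOC][30-51 FREE]
Op 4: c = malloc(10) -> c = 30; heap: [0-16 ALLOC][17-29 ALLOC][30-39 ALLOC][40-51 FREE]
Op 5: free(a) -> (freed a); heap: [0-16 FREE][17-29 ALLOC][30-39 ALLOC][40-51 FREE]
Op 6: d = malloc(13) -> d = 0; heap: [0-12 ALLOC][13-16 FREE][17-29 ALLOC][30-39 ALLOC][40-51 FREE]
Op 7: e = malloc(4) -> e = 13; heap: [0-12 ALLOC][13-16 ALLOC][17-29 ALLOC][30-39 ALLOC][40-51 FREE]

Answer: [0-12 ALLOC][13-16 ALLOC][17-29 ALLOC][30-39 ALLOC][40-51 FREE]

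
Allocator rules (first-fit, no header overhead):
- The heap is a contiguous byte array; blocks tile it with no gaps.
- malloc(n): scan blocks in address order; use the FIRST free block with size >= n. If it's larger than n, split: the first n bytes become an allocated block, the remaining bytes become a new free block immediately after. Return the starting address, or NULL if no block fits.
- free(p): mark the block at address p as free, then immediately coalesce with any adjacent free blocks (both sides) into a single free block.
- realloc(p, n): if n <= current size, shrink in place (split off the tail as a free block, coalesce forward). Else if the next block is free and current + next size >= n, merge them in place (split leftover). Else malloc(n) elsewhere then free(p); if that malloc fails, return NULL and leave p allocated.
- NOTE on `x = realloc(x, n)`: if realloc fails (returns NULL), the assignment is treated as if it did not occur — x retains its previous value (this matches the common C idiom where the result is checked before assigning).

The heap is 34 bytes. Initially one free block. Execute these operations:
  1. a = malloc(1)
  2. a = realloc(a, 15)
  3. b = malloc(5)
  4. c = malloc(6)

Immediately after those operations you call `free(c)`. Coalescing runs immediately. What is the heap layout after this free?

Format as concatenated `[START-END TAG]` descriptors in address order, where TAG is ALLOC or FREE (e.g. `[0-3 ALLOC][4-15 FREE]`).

Answer: [0-14 ALLOC][15-19 ALLOC][20-33 FREE]

Derivation:
Op 1: a = malloc(1) -> a = 0; heap: [0-0 ALLOC][1-33 FREE]
Op 2: a = realloc(a, 15) -> a = 0; heap: [0-14 ALLOC][15-33 FREE]
Op 3: b = malloc(5) -> b = 15; heap: [0-14 ALLOC][15-19 ALLOC][20-33 FREE]
Op 4: c = malloc(6) -> c = 20; heap: [0-14 ALLOC][15-19 ALLOC][20-25 ALLOC][26-33 FREE]
free(c): c = 20 -> block [20-25 ALLOC]; mark free, coalesce with adjacent free neighbors -> [0-14 ALLOC][15-19 ALLOC][20-33 FREE]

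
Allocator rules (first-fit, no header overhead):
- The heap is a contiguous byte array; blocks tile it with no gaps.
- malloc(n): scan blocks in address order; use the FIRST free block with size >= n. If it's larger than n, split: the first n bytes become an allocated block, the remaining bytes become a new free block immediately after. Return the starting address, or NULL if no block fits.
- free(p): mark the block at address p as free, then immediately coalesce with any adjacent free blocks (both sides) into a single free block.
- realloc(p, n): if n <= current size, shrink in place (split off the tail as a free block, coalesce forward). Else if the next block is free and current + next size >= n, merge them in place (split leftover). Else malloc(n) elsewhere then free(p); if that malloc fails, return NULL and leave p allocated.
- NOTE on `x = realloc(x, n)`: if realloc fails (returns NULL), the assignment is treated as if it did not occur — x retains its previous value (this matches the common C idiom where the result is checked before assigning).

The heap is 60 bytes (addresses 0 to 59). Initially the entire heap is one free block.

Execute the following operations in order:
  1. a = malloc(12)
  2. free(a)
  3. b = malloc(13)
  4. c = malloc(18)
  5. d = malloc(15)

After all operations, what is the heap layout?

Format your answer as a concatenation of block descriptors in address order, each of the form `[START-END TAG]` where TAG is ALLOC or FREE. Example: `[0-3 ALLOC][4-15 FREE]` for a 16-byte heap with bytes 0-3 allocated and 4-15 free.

Answer: [0-12 ALLOC][13-30 ALLOC][31-45 ALLOC][46-59 FREE]

Derivation:
Op 1: a = malloc(12) -> a = 0; heap: [0-11 ALLOC][12-59 FREE]
Op 2: free(a) -> (freed a); heap: [0-59 FREE]
Op 3: b = malloc(13) -> b = 0; heap: [0-12 ALLOC][13-59 FREE]
Op 4: c = malloc(18) -> c = 13; heap: [0-12 ALLOC][13-30 ALLOC][31-59 FREE]
Op 5: d = malloc(15) -> d = 31; heap: [0-12 ALLOC][13-30 ALLOC][31-45 ALLOC][46-59 FREE]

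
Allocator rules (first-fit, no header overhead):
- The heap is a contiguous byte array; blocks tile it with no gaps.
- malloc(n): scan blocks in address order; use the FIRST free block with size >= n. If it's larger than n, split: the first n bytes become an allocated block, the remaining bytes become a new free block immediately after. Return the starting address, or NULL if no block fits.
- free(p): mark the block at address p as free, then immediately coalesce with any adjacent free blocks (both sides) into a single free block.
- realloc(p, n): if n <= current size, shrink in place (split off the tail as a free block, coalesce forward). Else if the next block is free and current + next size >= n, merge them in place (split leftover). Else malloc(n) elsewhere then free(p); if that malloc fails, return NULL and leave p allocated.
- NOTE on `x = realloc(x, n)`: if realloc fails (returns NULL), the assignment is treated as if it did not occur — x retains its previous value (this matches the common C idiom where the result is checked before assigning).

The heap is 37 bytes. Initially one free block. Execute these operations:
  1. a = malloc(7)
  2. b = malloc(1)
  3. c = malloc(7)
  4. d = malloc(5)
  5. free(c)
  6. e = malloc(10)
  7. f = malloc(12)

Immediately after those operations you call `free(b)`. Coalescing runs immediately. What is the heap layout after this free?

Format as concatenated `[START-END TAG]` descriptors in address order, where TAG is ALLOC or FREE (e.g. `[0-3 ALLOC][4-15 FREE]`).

Answer: [0-6 ALLOC][7-14 FREE][15-19 ALLOC][20-29 ALLOC][30-36 FREE]

Derivation:
Op 1: a = malloc(7) -> a = 0; heap: [0-6 ALLOC][7-36 FREE]
Op 2: b = malloc(1) -> b = 7; heap: [0-6 ALLOC][7-7 ALLOC][8-36 FREE]
Op 3: c = malloc(7) -> c = 8; heap: [0-6 ALLOC][7-7 ALLOC][8-14 ALLOC][15-36 FREE]
Op 4: d = malloc(5) -> d = 15; heap: [0-6 ALLOC][7-7 ALLOC][8-14 ALLOC][15-19 ALLOC][20-36 FREE]
Op 5: free(c) -> (freed c); heap: [0-6 ALLOC][7-7 ALLOC][8-14 FREE][15-19 ALLOC][20-36 FREE]
Op 6: e = malloc(10) -> e = 20; heap: [0-6 ALLOC][7-7 ALLOC][8-14 FREE][15-19 ALLOC][20-29 ALLOC][30-36 FREE]
Op 7: f = malloc(12) -> f = NULL; heap: [0-6 ALLOC][7-7 ALLOC][8-14 FREE][15-19 ALLOC][20-29 ALLOC][30-36 FREE]
free(b): b = 7 -> block [7-7 ALLOC]; mark free, coalesce with adjacent free neighbors -> [0-6 ALLOC][7-14 FREE][15-19 ALLOC][20-29 ALLOC][30-36 FREE]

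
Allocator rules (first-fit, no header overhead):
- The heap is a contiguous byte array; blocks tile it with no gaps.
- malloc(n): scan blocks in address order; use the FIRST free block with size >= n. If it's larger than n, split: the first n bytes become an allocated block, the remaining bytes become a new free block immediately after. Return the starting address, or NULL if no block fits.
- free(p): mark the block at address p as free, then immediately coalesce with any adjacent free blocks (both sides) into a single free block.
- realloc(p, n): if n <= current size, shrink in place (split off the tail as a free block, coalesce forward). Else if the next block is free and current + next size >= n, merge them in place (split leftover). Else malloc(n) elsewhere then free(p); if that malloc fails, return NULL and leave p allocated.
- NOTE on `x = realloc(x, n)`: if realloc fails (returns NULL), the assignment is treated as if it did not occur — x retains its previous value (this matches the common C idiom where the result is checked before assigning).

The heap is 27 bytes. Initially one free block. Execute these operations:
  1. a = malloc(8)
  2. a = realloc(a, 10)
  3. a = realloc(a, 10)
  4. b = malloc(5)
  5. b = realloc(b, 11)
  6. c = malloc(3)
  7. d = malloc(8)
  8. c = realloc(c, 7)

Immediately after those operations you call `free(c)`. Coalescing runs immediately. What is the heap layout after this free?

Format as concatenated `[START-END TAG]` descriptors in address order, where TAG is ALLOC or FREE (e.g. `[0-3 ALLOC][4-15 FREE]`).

Answer: [0-9 ALLOC][10-20 ALLOC][21-26 FREE]

Derivation:
Op 1: a = malloc(8) -> a = 0; heap: [0-7 ALLOC][8-26 FREE]
Op 2: a = realloc(a, 10) -> a = 0; heap: [0-9 ALLOC][10-26 FREE]
Op 3: a = realloc(a, 10) -> a = 0; heap: [0-9 ALLOC][10-26 FREE]
Op 4: b = malloc(5) -> b = 10; heap: [0-9 ALLOC][10-14 ALLOC][15-26 FREE]
Op 5: b = realloc(b, 11) -> b = 10; heap: [0-9 ALLOC][10-20 ALLOC][21-26 FREE]
Op 6: c = malloc(3) -> c = 21; heap: [0-9 ALLOC][10-20 ALLOC][21-23 ALLOC][24-26 FREE]
Op 7: d = malloc(8) -> d = NULL; heap: [0-9 ALLOC][10-20 ALLOC][21-23 ALLOC][24-26 FREE]
Op 8: c = realloc(c, 7) -> NULL (c unchanged); heap: [0-9 ALLOC][10-20 ALLOC][21-23 ALLOC][24-26 FREE]
free(c): c = 21 -> block [21-23 ALLOC]; mark free, coalesce with adjacent free neighbors -> [0-9 ALLOC][10-20 ALLOC][21-26 FREE]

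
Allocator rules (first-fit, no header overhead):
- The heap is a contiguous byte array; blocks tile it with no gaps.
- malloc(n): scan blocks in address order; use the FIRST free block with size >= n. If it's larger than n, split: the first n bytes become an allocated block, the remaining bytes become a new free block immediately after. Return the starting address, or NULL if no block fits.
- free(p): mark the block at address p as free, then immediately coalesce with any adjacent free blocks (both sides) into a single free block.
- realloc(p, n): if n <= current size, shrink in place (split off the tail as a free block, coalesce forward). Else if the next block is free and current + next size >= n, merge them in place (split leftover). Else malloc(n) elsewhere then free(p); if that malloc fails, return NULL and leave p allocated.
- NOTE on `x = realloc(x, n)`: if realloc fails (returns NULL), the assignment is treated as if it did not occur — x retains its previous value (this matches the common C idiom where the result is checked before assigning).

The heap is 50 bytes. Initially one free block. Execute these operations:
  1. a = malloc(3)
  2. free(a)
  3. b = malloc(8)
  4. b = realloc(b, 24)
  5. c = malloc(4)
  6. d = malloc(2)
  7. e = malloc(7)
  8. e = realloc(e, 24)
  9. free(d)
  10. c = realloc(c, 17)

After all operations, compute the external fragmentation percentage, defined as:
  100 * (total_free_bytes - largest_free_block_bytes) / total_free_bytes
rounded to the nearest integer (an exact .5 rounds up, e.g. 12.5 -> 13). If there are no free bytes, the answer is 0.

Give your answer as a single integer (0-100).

Op 1: a = malloc(3) -> a = 0; heap: [0-2 ALLOC][3-49 FREE]
Op 2: free(a) -> (freed a); heap: [0-49 FREE]
Op 3: b = malloc(8) -> b = 0; heap: [0-7 ALLOC][8-49 FREE]
Op 4: b = realloc(b, 24) -> b = 0; heap: [0-23 ALLOC][24-49 FREE]
Op 5: c = malloc(4) -> c = 24; heap: [0-23 ALLOC][24-27 ALLOC][28-49 FREE]
Op 6: d = malloc(2) -> d = 28; heap: [0-23 ALLOC][24-27 ALLOC][28-29 ALLOC][30-49 FREE]
Op 7: e = malloc(7) -> e = 30; heap: [0-23 ALLOC][24-27 ALLOC][28-29 ALLOC][30-36 ALLOC][37-49 FREE]
Op 8: e = realloc(e, 24) -> NULL (e unchanged); heap: [0-23 ALLOC][24-27 ALLOC][28-29 ALLOC][30-36 ALLOC][37-49 FREE]
Op 9: free(d) -> (freed d); heap: [0-23 ALLOC][24-27 ALLOC][28-29 FREE][30-36 ALLOC][37-49 FREE]
Op 10: c = realloc(c, 17) -> NULL (c unchanged); heap: [0-23 ALLOC][24-27 ALLOC][28-29 FREE][30-36 ALLOC][37-49 FREE]
Free blocks: [2 13] total_free=15 largest=13 -> 100*(15-13)/15 = 200/15 ≈ 13.333 -> rounds to 13

Answer: 13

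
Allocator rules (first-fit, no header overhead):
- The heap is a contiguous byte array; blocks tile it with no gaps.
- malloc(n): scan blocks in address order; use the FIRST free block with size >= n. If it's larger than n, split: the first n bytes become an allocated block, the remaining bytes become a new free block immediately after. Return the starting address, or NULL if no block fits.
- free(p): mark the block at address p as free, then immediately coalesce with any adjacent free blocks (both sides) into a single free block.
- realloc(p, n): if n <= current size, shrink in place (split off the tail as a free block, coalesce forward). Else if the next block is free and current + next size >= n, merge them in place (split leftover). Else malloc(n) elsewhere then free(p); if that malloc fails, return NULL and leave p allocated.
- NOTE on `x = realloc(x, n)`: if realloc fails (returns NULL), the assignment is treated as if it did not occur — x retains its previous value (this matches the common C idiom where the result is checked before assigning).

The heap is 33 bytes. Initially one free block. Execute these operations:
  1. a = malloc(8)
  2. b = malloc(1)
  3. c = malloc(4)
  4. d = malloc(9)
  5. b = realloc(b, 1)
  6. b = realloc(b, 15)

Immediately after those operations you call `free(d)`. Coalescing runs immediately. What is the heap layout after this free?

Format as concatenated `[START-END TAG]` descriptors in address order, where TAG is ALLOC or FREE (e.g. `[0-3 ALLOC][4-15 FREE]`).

Op 1: a = malloc(8) -> a = 0; heap: [0-7 ALLOC][8-32 FREE]
Op 2: b = malloc(1) -> b = 8; heap: [0-7 ALLOC][8-8 ALLOC][9-32 FREE]
Op 3: c = malloc(4) -> c = 9; heap: [0-7 ALLOC][8-8 ALLOC][9-12 ALLOC][13-32 FREE]
Op 4: d = malloc(9) -> d = 13; heap: [0-7 ALLOC][8-8 ALLOC][9-12 ALLOC][13-21 ALLOC][22-32 FREE]
Op 5: b = realloc(b, 1) -> b = 8; heap: [0-7 ALLOC][8-8 ALLOC][9-12 ALLOC][13-21 ALLOC][22-32 FREE]
Op 6: b = realloc(b, 15) -> NULL (b unchanged); heap: [0-7 ALLOC][8-8 ALLOC][9-12 ALLOC][13-21 ALLOC][22-32 FREE]
free(d): d = 13 -> block [13-21 ALLOC]; mark free, coalesce with adjacent free neighbors -> [0-7 ALLOC][8-8 ALLOC][9-12 ALLOC][13-32 FREE]

Answer: [0-7 ALLOC][8-8 ALLOC][9-12 ALLOC][13-32 FREE]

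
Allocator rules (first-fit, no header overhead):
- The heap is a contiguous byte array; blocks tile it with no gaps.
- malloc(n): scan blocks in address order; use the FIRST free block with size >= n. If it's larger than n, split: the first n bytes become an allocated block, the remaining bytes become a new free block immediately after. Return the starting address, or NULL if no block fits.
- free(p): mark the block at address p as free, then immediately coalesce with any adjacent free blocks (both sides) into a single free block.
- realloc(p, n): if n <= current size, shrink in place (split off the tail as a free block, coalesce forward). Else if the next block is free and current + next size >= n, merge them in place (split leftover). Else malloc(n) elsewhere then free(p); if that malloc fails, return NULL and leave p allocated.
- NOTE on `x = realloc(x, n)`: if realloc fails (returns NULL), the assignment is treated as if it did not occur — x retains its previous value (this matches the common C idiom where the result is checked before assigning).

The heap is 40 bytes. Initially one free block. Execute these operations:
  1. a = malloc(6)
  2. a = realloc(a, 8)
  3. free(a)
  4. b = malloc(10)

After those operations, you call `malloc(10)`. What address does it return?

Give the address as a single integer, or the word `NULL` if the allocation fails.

Answer: 10

Derivation:
Op 1: a = malloc(6) -> a = 0; heap: [0-5 ALLOC][6-39 FREE]
Op 2: a = realloc(a, 8) -> a = 0; heap: [0-7 ALLOC][8-39 FREE]
Op 3: free(a) -> (freed a); heap: [0-39 FREE]
Op 4: b = malloc(10) -> b = 0; heap: [0-9 ALLOC][10-39 FREE]
malloc(10): first-fit scan over [0-9 ALLOC][10-39 FREE] -> 10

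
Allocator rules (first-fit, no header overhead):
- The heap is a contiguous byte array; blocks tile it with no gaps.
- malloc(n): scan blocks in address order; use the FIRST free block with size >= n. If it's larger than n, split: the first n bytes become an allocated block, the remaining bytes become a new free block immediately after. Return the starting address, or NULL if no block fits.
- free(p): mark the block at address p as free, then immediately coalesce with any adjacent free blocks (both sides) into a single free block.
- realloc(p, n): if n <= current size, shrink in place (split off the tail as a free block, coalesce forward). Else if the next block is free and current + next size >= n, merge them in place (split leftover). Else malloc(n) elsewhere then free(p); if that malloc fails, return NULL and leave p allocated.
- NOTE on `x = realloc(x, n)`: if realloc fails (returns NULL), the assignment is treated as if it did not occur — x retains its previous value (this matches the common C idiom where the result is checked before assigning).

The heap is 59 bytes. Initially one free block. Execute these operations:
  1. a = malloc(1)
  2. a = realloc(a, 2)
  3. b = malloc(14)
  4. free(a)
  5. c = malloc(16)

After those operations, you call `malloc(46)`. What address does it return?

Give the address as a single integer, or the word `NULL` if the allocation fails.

Answer: NULL

Derivation:
Op 1: a = malloc(1) -> a = 0; heap: [0-0 ALLOC][1-58 FREE]
Op 2: a = realloc(a, 2) -> a = 0; heap: [0-1 ALLOC][2-58 FREE]
Op 3: b = malloc(14) -> b = 2; heap: [0-1 ALLOC][2-15 ALLOC][16-58 FREE]
Op 4: free(a) -> (freed a); heap: [0-1 FREE][2-15 ALLOC][16-58 FREE]
Op 5: c = malloc(16) -> c = 16; heap: [0-1 FREE][2-15 ALLOC][16-31 ALLOC][32-58 FREE]
malloc(46): first-fit scan over [0-1 FREE][2-15 ALLOC][16-31 ALLOC][32-58 FREE] -> NULL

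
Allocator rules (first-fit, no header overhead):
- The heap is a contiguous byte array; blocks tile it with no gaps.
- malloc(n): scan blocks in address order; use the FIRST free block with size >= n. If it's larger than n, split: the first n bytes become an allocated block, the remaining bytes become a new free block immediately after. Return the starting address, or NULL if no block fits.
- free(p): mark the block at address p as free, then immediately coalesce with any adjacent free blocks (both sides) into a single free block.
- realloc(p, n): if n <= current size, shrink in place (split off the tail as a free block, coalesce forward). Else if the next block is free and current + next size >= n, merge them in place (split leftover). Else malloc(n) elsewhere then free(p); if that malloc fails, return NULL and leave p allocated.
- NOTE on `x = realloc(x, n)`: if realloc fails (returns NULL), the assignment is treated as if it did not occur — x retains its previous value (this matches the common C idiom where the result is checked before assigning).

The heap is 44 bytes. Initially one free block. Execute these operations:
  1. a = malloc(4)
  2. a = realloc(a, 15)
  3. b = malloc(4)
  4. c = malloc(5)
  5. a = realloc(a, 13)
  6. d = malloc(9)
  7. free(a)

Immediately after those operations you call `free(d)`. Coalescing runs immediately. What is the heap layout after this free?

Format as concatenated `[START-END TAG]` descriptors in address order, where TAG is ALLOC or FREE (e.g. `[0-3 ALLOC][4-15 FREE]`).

Answer: [0-14 FREE][15-18 ALLOC][19-23 ALLOC][24-43 FREE]

Derivation:
Op 1: a = malloc(4) -> a = 0; heap: [0-3 ALLOC][4-43 FREE]
Op 2: a = realloc(a, 15) -> a = 0; heap: [0-14 ALLOC][15-43 FREE]
Op 3: b = malloc(4) -> b = 15; heap: [0-14 ALLOC][15-18 ALLOC][19-43 FREE]
Op 4: c = malloc(5) -> c = 19; heap: [0-14 ALLOC][15-18 ALLOC][19-23 ALLOC][24-43 FREE]
Op 5: a = realloc(a, 13) -> a = 0; heap: [0-12 ALLOC][13-14 FREE][15-18 ALLOC][19-23 ALLOC][24-43 FREE]
Op 6: d = malloc(9) -> d = 24; heap: [0-12 ALLOC][13-14 FREE][15-18 ALLOC][19-23 ALLOC][24-32 ALLOC][33-43 FREE]
Op 7: free(a) -> (freed a); heap: [0-14 FREE][15-18 ALLOC][19-23 ALLOC][24-32 ALLOC][33-43 FREE]
free(d): d = 24 -> block [24-32 ALLOC]; mark free, coalesce with adjacent free neighbors -> [0-14 FREE][15-18 ALLOC][19-23 ALLOC][24-43 FREE]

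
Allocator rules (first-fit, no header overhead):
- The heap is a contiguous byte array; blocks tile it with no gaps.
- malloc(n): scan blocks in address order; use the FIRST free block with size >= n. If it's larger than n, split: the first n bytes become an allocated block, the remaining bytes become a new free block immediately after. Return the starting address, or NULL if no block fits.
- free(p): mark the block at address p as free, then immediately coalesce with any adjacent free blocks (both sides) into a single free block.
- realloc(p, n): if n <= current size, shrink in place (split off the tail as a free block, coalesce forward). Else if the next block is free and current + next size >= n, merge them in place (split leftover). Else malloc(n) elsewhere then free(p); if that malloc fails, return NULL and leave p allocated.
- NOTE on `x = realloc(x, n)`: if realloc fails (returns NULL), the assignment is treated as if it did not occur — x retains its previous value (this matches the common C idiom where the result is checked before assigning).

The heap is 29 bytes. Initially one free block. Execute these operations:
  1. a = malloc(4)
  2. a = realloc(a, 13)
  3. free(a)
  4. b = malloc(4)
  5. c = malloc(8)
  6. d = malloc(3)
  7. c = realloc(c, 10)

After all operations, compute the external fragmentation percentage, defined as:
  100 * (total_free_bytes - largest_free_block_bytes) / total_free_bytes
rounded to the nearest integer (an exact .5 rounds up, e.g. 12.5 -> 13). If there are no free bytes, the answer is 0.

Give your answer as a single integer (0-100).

Op 1: a = malloc(4) -> a = 0; heap: [0-3 ALLOC][4-28 FREE]
Op 2: a = realloc(a, 13) -> a = 0; heap: [0-12 ALLOC][13-28 FREE]
Op 3: free(a) -> (freed a); heap: [0-28 FREE]
Op 4: b = malloc(4) -> b = 0; heap: [0-3 ALLOC][4-28 FREE]
Op 5: c = malloc(8) -> c = 4; heap: [0-3 ALLOC][4-11 ALLOC][12-28 FREE]
Op 6: d = malloc(3) -> d = 12; heap: [0-3 ALLOC][4-11 ALLOC][12-14 ALLOC][15-28 FREE]
Op 7: c = realloc(c, 10) -> c = 15; heap: [0-3 ALLOC][4-11 FREE][12-14 ALLOC][15-24 ALLOC][25-28 FREE]
Free blocks: [8 4] total_free=12 largest=8 -> 100*(12-8)/12 = 400/12 ≈ 33.333 -> rounds to 33

Answer: 33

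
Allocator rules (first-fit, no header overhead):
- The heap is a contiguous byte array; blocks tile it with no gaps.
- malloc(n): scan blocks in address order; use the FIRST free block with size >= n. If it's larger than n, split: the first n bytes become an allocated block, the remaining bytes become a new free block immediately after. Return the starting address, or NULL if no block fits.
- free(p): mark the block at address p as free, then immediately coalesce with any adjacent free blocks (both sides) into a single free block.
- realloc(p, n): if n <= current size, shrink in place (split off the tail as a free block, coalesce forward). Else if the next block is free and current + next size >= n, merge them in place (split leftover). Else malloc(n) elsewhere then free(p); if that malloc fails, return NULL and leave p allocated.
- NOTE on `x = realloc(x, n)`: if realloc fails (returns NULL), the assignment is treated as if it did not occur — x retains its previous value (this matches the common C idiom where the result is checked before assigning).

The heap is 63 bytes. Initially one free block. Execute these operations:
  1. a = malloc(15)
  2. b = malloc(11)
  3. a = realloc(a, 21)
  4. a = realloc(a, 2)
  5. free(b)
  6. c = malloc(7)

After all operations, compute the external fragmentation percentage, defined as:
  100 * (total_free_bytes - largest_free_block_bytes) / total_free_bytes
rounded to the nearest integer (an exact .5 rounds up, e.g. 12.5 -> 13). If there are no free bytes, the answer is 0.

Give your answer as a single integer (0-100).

Answer: 35

Derivation:
Op 1: a = malloc(15) -> a = 0; heap: [0-14 ALLOC][15-62 FREE]
Op 2: b = malloc(11) -> b = 15; heap: [0-14 ALLOC][15-25 ALLOC][26-62 FREE]
Op 3: a = realloc(a, 21) -> a = 26; heap: [0-14 FREE][15-25 ALLOC][26-46 ALLOC][47-62 FREE]
Op 4: a = realloc(a, 2) -> a = 26; heap: [0-14 FREE][15-25 ALLOC][26-27 ALLOC][28-62 FREE]
Op 5: free(b) -> (freed b); heap: [0-25 FREE][26-27 ALLOC][28-62 FREE]
Op 6: c = malloc(7) -> c = 0; heap: [0-6 ALLOC][7-25 FREE][26-27 ALLOC][28-62 FREE]
Free blocks: [19 35] total_free=54 largest=35 -> 100*(54-35)/54 = 1900/54 ≈ 35.185 -> rounds to 35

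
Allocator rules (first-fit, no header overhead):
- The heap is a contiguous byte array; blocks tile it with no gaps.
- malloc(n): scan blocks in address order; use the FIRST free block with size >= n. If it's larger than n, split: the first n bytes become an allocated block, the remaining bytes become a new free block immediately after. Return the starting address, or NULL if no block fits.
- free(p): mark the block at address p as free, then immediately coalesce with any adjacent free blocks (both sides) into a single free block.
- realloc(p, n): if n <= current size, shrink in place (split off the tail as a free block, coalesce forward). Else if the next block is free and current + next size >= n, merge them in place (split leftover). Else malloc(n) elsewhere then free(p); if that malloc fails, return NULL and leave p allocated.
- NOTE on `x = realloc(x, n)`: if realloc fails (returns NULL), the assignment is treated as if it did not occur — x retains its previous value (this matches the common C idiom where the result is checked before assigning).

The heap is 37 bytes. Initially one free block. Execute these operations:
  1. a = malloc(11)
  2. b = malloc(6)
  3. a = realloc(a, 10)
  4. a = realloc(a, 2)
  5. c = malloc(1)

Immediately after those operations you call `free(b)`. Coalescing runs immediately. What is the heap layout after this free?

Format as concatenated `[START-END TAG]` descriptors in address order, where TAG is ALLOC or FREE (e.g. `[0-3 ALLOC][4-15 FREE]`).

Op 1: a = malloc(11) -> a = 0; heap: [0-10 ALLOC][11-36 FREE]
Op 2: b = malloc(6) -> b = 11; heap: [0-10 ALLOC][11-16 ALLOC][17-36 FREE]
Op 3: a = realloc(a, 10) -> a = 0; heap: [0-9 ALLOC][10-10 FREE][11-16 ALLOC][17-36 FREE]
Op 4: a = realloc(a, 2) -> a = 0; heap: [0-1 ALLOC][2-10 FREE][11-16 ALLOC][17-36 FREE]
Op 5: c = malloc(1) -> c = 2; heap: [0-1 ALLOC][2-2 ALLOC][3-10 FREE][11-16 ALLOC][17-36 FREE]
free(b): b = 11 -> block [11-16 ALLOC]; mark free, coalesce with adjacent free neighbors -> [0-1 ALLOC][2-2 ALLOC][3-36 FREE]

Answer: [0-1 ALLOC][2-2 ALLOC][3-36 FREE]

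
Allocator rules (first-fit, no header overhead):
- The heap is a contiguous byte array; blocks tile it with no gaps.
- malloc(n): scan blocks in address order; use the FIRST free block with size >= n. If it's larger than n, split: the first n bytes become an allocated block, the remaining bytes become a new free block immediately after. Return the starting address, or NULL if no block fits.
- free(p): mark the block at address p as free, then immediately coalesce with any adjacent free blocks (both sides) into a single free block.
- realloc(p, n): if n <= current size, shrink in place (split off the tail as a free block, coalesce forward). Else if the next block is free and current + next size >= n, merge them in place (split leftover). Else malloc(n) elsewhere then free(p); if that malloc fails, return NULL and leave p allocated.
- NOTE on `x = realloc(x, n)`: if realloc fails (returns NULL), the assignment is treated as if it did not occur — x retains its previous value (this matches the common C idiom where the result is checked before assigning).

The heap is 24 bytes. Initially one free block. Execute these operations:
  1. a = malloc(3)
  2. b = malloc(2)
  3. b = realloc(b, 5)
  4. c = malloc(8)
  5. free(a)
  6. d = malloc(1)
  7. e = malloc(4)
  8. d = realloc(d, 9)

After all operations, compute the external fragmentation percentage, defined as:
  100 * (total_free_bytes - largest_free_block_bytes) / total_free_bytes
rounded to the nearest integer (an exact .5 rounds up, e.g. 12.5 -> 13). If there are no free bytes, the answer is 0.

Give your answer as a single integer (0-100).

Op 1: a = malloc(3) -> a = 0; heap: [0-2 ALLOC][3-23 FREE]
Op 2: b = malloc(2) -> b = 3; heap: [0-2 ALLOC][3-4 ALLOC][5-23 FREE]
Op 3: b = realloc(b, 5) -> b = 3; heap: [0-2 ALLOC][3-7 ALLOC][8-23 FREE]
Op 4: c = malloc(8) -> c = 8; heap: [0-2 ALLOC][3-7 ALLOC][8-15 ALLOC][16-23 FREE]
Op 5: free(a) -> (freed a); heap: [0-2 FREE][3-7 ALLOC][8-15 ALLOC][16-23 FREE]
Op 6: d = malloc(1) -> d = 0; heap: [0-0 ALLOC][1-2 FREE][3-7 ALLOC][8-15 ALLOC][16-23 FREE]
Op 7: e = malloc(4) -> e = 16; heap: [0-0 ALLOC][1-2 FREE][3-7 ALLOC][8-15 ALLOC][16-19 ALLOC][20-23 FREE]
Op 8: d = realloc(d, 9) -> NULL (d unchanged); heap: [0-0 ALLOC][1-2 FREE][3-7 ALLOC][8-15 ALLOC][16-19 ALLOC][20-23 FREE]
Free blocks: [2 4] total_free=6 largest=4 -> 100*(6-4)/6 = 200/6 ≈ 33.333 -> rounds to 33

Answer: 33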